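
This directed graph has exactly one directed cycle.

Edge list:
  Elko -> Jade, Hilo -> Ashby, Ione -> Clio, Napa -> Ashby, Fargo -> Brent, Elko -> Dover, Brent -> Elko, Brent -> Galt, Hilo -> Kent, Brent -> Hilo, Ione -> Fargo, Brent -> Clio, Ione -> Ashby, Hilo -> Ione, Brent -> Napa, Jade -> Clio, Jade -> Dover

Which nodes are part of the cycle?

DFS with gray/black marking from Brent:
Brent gray
  Napa gray
    Ashby gray
    Ashby black
  Napa black
  Hilo gray
    Ione gray
      Ione→Ashby: Ashby black — skip
      Fargo gray
        Fargo→Brent: Brent is gray → back edge
Back edge closes the cycle Brent → Hilo → Ione → Fargo → Brent; its vertices are {Hilo, Ione, Brent, Fargo}.

Hilo, Ione, Brent, Fargo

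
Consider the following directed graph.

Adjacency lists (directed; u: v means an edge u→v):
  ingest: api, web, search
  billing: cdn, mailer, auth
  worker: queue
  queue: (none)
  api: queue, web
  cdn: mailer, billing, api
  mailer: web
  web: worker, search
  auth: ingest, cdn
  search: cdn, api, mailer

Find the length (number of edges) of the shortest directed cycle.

2

For each vertex v, BFS finds the shortest path from v back to v.
The shortest such closed walk is billing → cdn → billing, length 2.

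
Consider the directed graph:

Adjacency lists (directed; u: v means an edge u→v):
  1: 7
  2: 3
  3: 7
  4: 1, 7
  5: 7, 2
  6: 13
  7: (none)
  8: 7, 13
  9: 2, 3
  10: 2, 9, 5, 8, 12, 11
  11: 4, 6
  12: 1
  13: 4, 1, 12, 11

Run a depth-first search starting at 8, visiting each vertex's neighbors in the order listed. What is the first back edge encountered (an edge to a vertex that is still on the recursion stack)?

6->13

DFS from 8 (visiting each vertex's neighbors in the order listed); mark gray on enter, black on exit:
8 gray
  7 gray
  7 black
  13 gray
    4 gray
      1 gray
        1→7: 7 black — skip
      1 black
      4→7: 7 black — skip
    4 black
    13→1: 1 black — skip
    12 gray
      12→1: 1 black — skip
    12 black
    11 gray
      11→4: 4 black — skip
      6 gray
        6→13: 13 is gray → back edge
First back edge: 6 → 13.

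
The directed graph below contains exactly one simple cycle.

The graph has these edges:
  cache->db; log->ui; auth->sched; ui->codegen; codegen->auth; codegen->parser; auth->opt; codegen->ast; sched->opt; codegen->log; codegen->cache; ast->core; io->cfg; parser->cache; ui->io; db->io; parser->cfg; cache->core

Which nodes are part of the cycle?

DFS with gray/black marking from codegen:
codegen gray
  parser gray
    cfg gray
    cfg black
    cache gray
      db gray
        io gray
          io→cfg: cfg black — skip
        io black
      db black
      core gray
      core black
    cache black
  parser black
  ast gray
    ast→core: core black — skip
  ast black
  auth gray
    sched gray
      opt gray
      opt black
    sched black
    auth→opt: opt black — skip
  auth black
  codegen→cache: cache black — skip
  log gray
    ui gray
      ui→codegen: codegen is gray → back edge
Back edge closes the cycle codegen → log → ui → codegen; its vertices are {ui, log, codegen}.

ui, log, codegen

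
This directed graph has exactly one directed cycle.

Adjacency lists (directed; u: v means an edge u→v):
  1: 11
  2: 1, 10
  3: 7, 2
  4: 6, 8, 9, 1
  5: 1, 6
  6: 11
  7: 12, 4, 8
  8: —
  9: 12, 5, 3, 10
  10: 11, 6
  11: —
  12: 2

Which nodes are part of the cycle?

3, 4, 7, 9

DFS with gray/black marking from 9:
9 gray
  12 gray
    2 gray
      1 gray
        11 gray
        11 black
      1 black
      10 gray
        10→11: 11 black — skip
        6 gray
          6→11: 11 black — skip
        6 black
      10 black
    2 black
  12 black
  5 gray
    5→1: 1 black — skip
    5→6: 6 black — skip
  5 black
  3 gray
    7 gray
      7→12: 12 black — skip
      4 gray
        4→6: 6 black — skip
        8 gray
        8 black
        4→9: 9 is gray → back edge
Back edge closes the cycle 9 → 3 → 7 → 4 → 9; its vertices are {3, 4, 7, 9}.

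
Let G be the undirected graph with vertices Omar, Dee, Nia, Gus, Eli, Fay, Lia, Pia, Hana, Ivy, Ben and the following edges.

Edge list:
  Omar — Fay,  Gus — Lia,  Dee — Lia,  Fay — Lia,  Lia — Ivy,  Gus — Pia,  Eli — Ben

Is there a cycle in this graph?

No

DFS, tracking each vertex's parent; an edge to a visited non-parent vertex closes a cycle.
Start from Ben:
visit Ben (parent –)
  visit Eli (parent Ben)
    Eli–Ben: parent, skip
visit Omar (parent –)
  visit Fay (parent Omar)
    visit Lia (parent Fay)
      visit Dee (parent Lia)
        Dee–Lia: parent, skip
      Lia–Fay: parent, skip
      visit Ivy (parent Lia)
        Ivy–Lia: parent, skip
      visit Gus (parent Lia)
        Gus–Lia: parent, skip
        visit Pia (parent Gus)
          Pia–Gus: parent, skip
    Fay–Omar: parent, skip
visit Nia (parent –)
visit Hana (parent –)
No non-parent visited neighbor found — the graph is a forest.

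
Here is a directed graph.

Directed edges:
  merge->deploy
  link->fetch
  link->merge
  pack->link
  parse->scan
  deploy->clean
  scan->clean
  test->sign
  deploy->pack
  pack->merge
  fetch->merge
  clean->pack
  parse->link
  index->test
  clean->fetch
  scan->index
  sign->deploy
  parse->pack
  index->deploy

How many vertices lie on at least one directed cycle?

6

A vertex is on a directed cycle iff it belongs to a strongly connected component of size ≥ 2 (or has a self-loop).
The vertices on cycles are {link, pack, clean, fetch, merge, deploy} — 6 in total.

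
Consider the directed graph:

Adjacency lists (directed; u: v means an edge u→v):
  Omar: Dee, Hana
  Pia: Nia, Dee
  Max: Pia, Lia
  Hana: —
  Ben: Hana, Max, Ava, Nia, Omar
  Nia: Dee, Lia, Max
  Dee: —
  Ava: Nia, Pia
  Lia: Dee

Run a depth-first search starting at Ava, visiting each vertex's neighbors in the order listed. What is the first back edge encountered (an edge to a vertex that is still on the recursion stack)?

Pia→Nia

DFS from Ava (visiting each vertex's neighbors in the order listed); mark gray on enter, black on exit:
Ava gray
  Nia gray
    Dee gray
    Dee black
    Lia gray
      Lia→Dee: Dee black — skip
    Lia black
    Max gray
      Pia gray
        Pia→Nia: Nia is gray → back edge
First back edge: Pia → Nia.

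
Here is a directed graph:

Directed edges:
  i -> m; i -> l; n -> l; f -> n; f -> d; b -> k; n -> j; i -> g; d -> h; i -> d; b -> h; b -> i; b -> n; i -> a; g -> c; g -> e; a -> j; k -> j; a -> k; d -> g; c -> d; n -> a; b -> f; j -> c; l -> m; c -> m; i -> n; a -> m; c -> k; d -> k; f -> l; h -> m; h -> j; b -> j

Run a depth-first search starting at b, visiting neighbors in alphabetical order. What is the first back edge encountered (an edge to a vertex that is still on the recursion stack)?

DFS from b (visiting neighbors in alphabetical order); mark gray on enter, black on exit:
b gray
  f gray
    d gray
      g gray
        c gray
          c→d: d is gray → back edge
First back edge: c → d.

c→d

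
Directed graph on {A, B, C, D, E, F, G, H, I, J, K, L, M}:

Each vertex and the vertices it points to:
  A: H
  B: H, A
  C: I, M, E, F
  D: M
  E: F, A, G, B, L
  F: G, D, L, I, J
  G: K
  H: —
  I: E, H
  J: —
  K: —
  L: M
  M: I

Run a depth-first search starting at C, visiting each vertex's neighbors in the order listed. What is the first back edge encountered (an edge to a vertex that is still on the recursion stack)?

M→I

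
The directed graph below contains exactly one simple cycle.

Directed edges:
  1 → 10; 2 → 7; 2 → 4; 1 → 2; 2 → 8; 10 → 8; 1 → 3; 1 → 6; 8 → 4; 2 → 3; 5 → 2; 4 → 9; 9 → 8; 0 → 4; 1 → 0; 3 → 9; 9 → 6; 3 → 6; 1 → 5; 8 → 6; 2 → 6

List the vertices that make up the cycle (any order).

4, 8, 9

DFS with gray/black marking from 4:
4 gray
  9 gray
    8 gray
      8→4: 4 is gray → back edge
Back edge closes the cycle 4 → 9 → 8 → 4; its vertices are {4, 8, 9}.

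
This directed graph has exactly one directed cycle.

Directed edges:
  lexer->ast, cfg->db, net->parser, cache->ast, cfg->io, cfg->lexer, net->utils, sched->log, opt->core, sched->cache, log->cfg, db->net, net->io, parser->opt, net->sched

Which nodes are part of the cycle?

db, cfg, log, net, sched

DFS with gray/black marking from cfg:
cfg gray
  db gray
    net gray
      parser gray
        opt gray
          core gray
          core black
        opt black
      parser black
      utils gray
      utils black
      io gray
      io black
      sched gray
        log gray
          log→cfg: cfg is gray → back edge
Back edge closes the cycle cfg → db → net → sched → log → cfg; its vertices are {db, cfg, log, net, sched}.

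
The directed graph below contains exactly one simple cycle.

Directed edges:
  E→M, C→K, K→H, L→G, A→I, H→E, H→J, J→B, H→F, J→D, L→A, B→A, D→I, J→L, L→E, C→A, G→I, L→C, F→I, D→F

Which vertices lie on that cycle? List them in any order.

DFS with gray/black marking from H:
H gray
  J gray
    B gray
      A gray
        I gray
        I black
      A black
    B black
    L gray
      L→A: A black — skip
      G gray
        G→I: I black — skip
      G black
      C gray
        K gray
          K→H: H is gray → back edge
Back edge closes the cycle H → J → L → C → K → H; its vertices are {C, H, J, K, L}.

C, H, J, K, L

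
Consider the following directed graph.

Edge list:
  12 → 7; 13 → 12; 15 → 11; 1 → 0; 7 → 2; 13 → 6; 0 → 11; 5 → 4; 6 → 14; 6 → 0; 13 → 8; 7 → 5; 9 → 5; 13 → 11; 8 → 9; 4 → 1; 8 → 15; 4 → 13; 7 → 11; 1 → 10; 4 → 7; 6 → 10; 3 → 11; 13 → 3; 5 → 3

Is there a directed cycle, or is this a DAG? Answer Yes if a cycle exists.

Yes

DFS with white/gray/black marking, starting from 4:
4 gray
  1 gray
    10 gray
    10 black
    0 gray
      11 gray
      11 black
    0 black
  1 black
  13 gray
    3 gray
      3→11: 11 black — skip
    3 black
    12 gray
      7 gray
        2 gray
        2 black
        5 gray
          5→3: 3 black — skip
          5→4: 4 is gray → back edge
Back edge found, so a cycle exists: 4 → 13 → 12 → 7 → 5 → 4.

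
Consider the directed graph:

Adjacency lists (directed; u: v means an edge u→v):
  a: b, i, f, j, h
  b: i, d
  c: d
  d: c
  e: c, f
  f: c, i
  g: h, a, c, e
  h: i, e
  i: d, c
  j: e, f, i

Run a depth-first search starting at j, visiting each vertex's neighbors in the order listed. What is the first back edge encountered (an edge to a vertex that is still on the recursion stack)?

DFS from j (visiting each vertex's neighbors in the order listed); mark gray on enter, black on exit:
j gray
  e gray
    c gray
      d gray
        d→c: c is gray → back edge
First back edge: d → c.

d->c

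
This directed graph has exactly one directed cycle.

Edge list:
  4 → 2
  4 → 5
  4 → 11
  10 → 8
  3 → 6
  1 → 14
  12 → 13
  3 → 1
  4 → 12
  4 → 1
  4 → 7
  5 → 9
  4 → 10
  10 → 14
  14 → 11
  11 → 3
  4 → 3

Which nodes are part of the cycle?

DFS with gray/black marking from 11:
11 gray
  3 gray
    1 gray
      14 gray
        14→11: 11 is gray → back edge
Back edge closes the cycle 11 → 3 → 1 → 14 → 11; its vertices are {1, 3, 11, 14}.

1, 3, 11, 14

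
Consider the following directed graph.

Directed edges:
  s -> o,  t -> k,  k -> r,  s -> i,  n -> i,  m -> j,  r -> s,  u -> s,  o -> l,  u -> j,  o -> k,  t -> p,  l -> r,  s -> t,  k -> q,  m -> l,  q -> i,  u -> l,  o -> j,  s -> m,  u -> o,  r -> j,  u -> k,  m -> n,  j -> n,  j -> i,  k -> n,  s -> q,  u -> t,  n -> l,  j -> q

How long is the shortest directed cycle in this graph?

4

For each vertex v, BFS finds the shortest path from v back to v.
The shortest such closed walk is s → t → k → r → s, length 4.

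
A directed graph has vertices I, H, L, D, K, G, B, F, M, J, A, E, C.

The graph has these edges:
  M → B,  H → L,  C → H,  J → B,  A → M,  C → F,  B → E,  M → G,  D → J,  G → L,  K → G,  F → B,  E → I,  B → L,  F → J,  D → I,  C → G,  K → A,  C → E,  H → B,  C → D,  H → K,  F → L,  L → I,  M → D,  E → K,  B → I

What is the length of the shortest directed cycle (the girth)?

5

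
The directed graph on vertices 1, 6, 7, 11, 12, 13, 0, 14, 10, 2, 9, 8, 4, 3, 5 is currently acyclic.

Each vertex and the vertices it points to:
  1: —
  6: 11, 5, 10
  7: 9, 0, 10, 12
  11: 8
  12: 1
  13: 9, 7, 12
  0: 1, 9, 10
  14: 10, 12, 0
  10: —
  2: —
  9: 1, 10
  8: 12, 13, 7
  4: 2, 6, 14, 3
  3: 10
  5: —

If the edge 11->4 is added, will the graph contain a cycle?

Yes

Adding 11→4 creates a cycle iff 4 can already reach 11.
Path from 4: 4 → 6 → 11.
So 4 → … → 11 → 4 is a cycle.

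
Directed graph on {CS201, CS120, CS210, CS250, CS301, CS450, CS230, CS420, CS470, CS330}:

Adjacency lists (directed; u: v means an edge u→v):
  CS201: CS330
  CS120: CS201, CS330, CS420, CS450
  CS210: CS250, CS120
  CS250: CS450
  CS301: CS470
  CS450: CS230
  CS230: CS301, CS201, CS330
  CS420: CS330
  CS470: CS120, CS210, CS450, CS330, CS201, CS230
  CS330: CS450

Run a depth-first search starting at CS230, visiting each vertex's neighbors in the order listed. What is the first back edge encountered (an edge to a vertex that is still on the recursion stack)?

DFS from CS230 (visiting each vertex's neighbors in the order listed); mark gray on enter, black on exit:
CS230 gray
  CS301 gray
    CS470 gray
      CS120 gray
        CS201 gray
          CS330 gray
            CS450 gray
              CS450→CS230: CS230 is gray → back edge
First back edge: CS450 → CS230.

CS450→CS230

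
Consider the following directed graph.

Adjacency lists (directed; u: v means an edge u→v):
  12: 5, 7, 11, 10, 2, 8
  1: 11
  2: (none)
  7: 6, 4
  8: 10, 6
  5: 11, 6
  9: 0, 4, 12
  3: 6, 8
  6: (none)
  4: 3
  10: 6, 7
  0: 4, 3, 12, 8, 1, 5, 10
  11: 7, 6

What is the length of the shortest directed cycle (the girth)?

For each vertex v, BFS finds the shortest path from v back to v.
The shortest such closed walk is 4 → 3 → 8 → 10 → 7 → 4, length 5.

5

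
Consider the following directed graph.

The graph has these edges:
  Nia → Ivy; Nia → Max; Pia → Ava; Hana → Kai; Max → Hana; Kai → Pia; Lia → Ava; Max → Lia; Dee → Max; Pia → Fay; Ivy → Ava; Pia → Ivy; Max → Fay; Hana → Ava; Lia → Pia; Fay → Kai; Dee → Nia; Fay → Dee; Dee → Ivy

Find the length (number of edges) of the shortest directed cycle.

For each vertex v, BFS finds the shortest path from v back to v.
The shortest such closed walk is Max → Fay → Dee → Max, length 3.

3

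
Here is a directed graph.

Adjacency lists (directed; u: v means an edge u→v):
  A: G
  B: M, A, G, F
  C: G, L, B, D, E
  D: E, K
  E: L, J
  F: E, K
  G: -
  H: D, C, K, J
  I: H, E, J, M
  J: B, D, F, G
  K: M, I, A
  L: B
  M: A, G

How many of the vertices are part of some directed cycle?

A vertex is on a directed cycle iff it belongs to a strongly connected component of size ≥ 2 (or has a self-loop).
The vertices on cycles are {B, C, D, E, F, H, I, J, K, L} — 10 in total.

10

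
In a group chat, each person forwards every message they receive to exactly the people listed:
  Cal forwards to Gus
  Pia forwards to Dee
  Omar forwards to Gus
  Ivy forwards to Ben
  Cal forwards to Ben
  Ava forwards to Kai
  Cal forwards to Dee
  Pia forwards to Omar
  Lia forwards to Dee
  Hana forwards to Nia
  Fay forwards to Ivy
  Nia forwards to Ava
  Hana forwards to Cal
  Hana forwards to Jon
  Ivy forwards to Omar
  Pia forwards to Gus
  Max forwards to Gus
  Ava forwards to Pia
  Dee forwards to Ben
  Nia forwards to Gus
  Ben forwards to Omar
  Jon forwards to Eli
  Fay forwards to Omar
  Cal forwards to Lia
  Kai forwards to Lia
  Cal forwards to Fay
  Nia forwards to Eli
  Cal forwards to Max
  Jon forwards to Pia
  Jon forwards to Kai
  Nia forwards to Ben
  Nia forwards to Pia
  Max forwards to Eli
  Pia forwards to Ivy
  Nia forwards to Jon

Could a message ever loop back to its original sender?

No

DFS with white/gray/black marking, starting from Ivy:
Ivy gray
  Omar gray
    Gus gray
    Gus black
  Omar black
  Ben gray
    Ben→Omar: Omar black — skip
  Ben black
Ivy black
Dee gray
  Dee→Ben: Ben black — skip
Dee black
Fay gray
  Fay→Omar: Omar black — skip
  Fay→Ivy: Ivy black — skip
Fay black
Jon gray
  Kai gray
    Lia gray
      Lia→Dee: Dee black — skip
    Lia black
  Kai black
  Eli gray
  Eli black
  Pia gray
    Pia→Ivy: Ivy black — skip
    Pia→Dee: Dee black — skip
    Pia→Omar: Omar black — skip
    Pia→Gus: Gus black — skip
  Pia black
Jon black
Nia gray
  Nia→Eli: Eli black — skip
  Nia→Ben: Ben black — skip
  Nia→Pia: Pia black — skip
  Nia→Jon: Jon black — skip
  Ava gray
    Ava→Kai: Kai black — skip
    Ava→Pia: Pia black — skip
  Ava black
  Nia→Gus: Gus black — skip
Nia black
Hana gray
  Hana→Jon: Jon black — skip
  Cal gray
    Cal→Ben: Ben black — skip
    Cal→Fay: Fay black — skip
    Max gray
      Max→Eli: Eli black — skip
      Max→Gus: Gus black — skip
    Max black
    Cal→Dee: Dee black — skip
    Cal→Gus: Gus black — skip
    Cal→Lia: Lia black — skip
  Cal black
  Hana→Nia: Nia black — skip
Hana black
Every edge goes to a white or black vertex — no back edge, so the graph is acyclic.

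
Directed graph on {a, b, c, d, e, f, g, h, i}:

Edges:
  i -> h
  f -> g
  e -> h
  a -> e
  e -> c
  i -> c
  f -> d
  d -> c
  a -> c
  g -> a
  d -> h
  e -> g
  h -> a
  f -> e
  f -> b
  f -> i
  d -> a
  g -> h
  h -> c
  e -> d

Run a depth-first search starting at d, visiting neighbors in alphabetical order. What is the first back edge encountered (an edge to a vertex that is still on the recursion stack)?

DFS from d (visiting neighbors in alphabetical order); mark gray on enter, black on exit:
d gray
  a gray
    c gray
    c black
    e gray
      e→c: c black — skip
      e→d: d is gray → back edge
First back edge: e → d.

e→d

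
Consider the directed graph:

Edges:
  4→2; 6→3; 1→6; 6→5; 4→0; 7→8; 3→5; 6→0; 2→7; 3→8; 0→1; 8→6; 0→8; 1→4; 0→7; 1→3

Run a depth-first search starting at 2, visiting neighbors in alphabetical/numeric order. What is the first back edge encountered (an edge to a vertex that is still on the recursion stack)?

DFS from 2 (visiting neighbors in alphabetical/numeric order); mark gray on enter, black on exit:
2 gray
  7 gray
    8 gray
      6 gray
        0 gray
          1 gray
            3 gray
              5 gray
              5 black
              3→8: 8 is gray → back edge
First back edge: 3 → 8.

3->8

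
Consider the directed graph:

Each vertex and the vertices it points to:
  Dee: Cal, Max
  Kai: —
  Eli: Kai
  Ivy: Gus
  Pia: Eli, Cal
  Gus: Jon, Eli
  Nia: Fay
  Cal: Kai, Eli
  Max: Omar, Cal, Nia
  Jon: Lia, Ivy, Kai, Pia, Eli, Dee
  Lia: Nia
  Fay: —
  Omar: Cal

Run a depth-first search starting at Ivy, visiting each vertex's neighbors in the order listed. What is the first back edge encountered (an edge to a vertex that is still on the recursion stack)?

DFS from Ivy (visiting each vertex's neighbors in the order listed); mark gray on enter, black on exit:
Ivy gray
  Gus gray
    Jon gray
      Lia gray
        Nia gray
          Fay gray
          Fay black
        Nia black
      Lia black
      Jon→Ivy: Ivy is gray → back edge
First back edge: Jon → Ivy.

Jon->Ivy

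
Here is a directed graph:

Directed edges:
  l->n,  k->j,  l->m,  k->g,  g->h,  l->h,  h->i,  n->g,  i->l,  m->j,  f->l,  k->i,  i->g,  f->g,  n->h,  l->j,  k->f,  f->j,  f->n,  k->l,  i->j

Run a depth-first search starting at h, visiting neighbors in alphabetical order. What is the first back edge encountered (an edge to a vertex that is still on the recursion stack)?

g→h

DFS from h (visiting neighbors in alphabetical order); mark gray on enter, black on exit:
h gray
  i gray
    g gray
      g→h: h is gray → back edge
First back edge: g → h.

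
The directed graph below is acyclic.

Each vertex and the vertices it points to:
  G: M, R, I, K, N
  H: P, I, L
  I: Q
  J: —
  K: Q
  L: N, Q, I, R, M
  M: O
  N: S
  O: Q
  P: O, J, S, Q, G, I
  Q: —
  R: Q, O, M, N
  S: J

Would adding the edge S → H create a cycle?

Adding S→H creates a cycle iff H can already reach S.
Path from H: H → P → S.
So H → … → S → H is a cycle.

Yes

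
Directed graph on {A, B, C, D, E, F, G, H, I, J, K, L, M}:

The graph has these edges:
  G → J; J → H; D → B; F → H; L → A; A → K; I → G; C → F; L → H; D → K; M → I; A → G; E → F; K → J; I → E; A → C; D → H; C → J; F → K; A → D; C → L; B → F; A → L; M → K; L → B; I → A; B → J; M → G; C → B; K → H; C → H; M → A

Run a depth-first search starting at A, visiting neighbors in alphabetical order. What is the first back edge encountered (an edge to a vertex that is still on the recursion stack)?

L->A

DFS from A (visiting neighbors in alphabetical order); mark gray on enter, black on exit:
A gray
  C gray
    B gray
      F gray
        H gray
        H black
        K gray
          K→H: H black — skip
          J gray
            J→H: H black — skip
          J black
        K black
      F black
      B→J: J black — skip
    B black
    C→F: F black — skip
    C→H: H black — skip
    C→J: J black — skip
    L gray
      L→A: A is gray → back edge
First back edge: L → A.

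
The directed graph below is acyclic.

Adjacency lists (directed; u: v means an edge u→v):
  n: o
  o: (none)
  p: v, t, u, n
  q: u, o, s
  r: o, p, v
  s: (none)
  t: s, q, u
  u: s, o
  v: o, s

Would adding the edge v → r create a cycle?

Adding v→r creates a cycle iff r can already reach v.
Path from r: r → v.
So r → … → v → r is a cycle.

Yes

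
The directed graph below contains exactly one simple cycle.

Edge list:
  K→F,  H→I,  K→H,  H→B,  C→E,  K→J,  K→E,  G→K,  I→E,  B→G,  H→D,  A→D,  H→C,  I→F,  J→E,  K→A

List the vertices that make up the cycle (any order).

DFS with gray/black marking from K:
K gray
  F gray
  F black
  H gray
    C gray
      E gray
      E black
    C black
    B gray
      G gray
        G→K: K is gray → back edge
Back edge closes the cycle K → H → B → G → K; its vertices are {B, G, H, K}.

B, G, H, K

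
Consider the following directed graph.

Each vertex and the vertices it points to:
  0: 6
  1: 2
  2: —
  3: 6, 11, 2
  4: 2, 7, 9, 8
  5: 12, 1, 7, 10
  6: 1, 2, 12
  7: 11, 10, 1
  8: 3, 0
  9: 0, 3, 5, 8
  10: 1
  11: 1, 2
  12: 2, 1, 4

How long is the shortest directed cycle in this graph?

For each vertex v, BFS finds the shortest path from v back to v.
The shortest such closed walk is 4 → 9 → 5 → 12 → 4, length 4.

4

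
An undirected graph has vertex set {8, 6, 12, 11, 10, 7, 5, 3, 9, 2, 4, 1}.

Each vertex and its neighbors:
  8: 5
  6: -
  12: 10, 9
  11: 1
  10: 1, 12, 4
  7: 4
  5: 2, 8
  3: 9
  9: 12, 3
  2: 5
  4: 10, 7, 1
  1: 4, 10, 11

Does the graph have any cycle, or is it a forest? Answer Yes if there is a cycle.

Yes

DFS, tracking each vertex's parent; an edge to a visited non-parent vertex closes a cycle.
Start from 2:
visit 2 (parent –)
  visit 5 (parent 2)
    5–2: parent, skip
    visit 8 (parent 5)
      8–5: parent, skip
visit 6 (parent –)
visit 12 (parent –)
  visit 10 (parent 12)
    visit 1 (parent 10)
      visit 4 (parent 1)
        4–10: 10 visited and ≠ parent → cycle
Cycle: 10 – 1 – 4 – 10.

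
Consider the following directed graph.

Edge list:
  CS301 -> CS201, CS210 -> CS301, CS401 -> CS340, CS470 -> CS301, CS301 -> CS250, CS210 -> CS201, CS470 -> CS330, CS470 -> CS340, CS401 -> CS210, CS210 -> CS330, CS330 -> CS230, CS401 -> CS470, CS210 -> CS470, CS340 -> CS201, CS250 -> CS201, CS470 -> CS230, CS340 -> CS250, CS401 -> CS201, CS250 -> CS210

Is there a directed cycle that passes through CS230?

CS230 lies on a cycle iff there is a path from CS230 back to itself.
Exploring from CS230, it never reaches itself; equivalently, its strongly connected component is a singleton.

No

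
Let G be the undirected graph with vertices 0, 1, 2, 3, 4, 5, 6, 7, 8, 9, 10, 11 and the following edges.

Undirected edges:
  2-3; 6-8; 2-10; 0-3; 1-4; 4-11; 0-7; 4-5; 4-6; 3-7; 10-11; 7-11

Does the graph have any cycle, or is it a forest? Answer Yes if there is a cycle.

Yes

DFS, tracking each vertex's parent; an edge to a visited non-parent vertex closes a cycle.
Start from 10:
visit 10 (parent –)
  visit 2 (parent 10)
    visit 3 (parent 2)
      3–2: parent, skip
      visit 0 (parent 3)
        visit 7 (parent 0)
          7–0: parent, skip
          7–3: 3 visited and ≠ parent → cycle
Cycle: 3 – 0 – 7 – 3.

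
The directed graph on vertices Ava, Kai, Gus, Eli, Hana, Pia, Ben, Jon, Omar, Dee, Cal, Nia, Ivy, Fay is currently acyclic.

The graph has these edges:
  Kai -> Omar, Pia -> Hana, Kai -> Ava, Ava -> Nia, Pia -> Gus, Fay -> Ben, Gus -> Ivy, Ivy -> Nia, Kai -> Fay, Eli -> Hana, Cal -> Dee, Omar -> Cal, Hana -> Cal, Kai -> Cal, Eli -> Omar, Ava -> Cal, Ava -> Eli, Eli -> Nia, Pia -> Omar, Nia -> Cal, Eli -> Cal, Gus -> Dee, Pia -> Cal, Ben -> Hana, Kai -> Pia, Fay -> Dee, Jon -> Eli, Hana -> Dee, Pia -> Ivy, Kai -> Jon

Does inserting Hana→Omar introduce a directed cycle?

No

Adding Hana→Omar creates a cycle iff Omar can already reach Hana.
Explore from Omar: no path reaches Hana. The graph stays acyclic.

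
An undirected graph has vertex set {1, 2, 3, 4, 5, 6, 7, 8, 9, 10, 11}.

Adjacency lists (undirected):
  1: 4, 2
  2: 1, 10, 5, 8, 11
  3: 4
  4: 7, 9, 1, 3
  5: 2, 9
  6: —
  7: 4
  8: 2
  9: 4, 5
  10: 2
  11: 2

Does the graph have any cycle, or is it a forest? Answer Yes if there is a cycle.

DFS, tracking each vertex's parent; an edge to a visited non-parent vertex closes a cycle.
Start from 1:
visit 1 (parent –)
  visit 4 (parent 1)
    visit 7 (parent 4)
      7–4: parent, skip
    visit 9 (parent 4)
      9–4: parent, skip
      visit 5 (parent 9)
        visit 2 (parent 5)
          2–1: 1 visited and ≠ parent → cycle
Cycle: 1 – 4 – 9 – 5 – 2 – 1.

Yes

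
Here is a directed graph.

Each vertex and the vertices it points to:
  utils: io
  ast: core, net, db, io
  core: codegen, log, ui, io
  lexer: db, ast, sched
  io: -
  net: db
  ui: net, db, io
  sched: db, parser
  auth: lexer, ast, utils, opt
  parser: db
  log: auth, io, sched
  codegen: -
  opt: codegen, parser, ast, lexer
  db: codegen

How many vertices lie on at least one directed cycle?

6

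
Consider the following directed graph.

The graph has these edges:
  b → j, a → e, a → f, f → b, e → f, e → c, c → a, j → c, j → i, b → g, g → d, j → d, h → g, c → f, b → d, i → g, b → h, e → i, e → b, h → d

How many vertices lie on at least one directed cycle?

6

A vertex is on a directed cycle iff it belongs to a strongly connected component of size ≥ 2 (or has a self-loop).
The vertices on cycles are {a, b, c, e, f, j} — 6 in total.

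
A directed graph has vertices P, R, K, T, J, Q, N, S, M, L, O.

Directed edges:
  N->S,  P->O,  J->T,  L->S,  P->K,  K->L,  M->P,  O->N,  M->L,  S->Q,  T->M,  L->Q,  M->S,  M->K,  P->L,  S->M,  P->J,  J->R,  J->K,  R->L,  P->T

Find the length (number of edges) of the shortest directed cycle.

2

For each vertex v, BFS finds the shortest path from v back to v.
The shortest such closed walk is M → S → M, length 2.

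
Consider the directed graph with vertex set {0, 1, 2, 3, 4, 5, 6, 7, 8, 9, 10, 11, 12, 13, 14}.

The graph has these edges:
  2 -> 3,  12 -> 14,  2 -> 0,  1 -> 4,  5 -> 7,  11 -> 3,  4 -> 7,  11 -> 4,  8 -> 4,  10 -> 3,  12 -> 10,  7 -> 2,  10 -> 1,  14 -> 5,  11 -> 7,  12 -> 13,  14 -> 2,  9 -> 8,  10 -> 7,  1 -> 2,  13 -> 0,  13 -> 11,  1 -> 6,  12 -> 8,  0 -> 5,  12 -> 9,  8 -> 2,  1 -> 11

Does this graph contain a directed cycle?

DFS with white/gray/black marking, starting from 7:
7 gray
  2 gray
    3 gray
    3 black
    0 gray
      5 gray
        5→7: 7 is gray → back edge
Back edge found, so a cycle exists: 7 → 2 → 0 → 5 → 7.

Yes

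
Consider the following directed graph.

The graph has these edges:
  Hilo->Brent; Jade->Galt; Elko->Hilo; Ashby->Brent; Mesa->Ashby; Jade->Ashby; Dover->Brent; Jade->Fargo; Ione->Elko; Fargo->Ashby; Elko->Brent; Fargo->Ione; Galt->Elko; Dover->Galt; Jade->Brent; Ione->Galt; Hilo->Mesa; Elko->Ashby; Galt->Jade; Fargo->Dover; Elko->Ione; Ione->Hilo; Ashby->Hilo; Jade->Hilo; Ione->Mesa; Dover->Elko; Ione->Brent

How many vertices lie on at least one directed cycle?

A vertex is on a directed cycle iff it belongs to a strongly connected component of size ≥ 2 (or has a self-loop).
The vertices on cycles are {Elko, Galt, Hilo, Ione, Jade, Mesa, Ashby, Dover, Fargo} — 9 in total.

9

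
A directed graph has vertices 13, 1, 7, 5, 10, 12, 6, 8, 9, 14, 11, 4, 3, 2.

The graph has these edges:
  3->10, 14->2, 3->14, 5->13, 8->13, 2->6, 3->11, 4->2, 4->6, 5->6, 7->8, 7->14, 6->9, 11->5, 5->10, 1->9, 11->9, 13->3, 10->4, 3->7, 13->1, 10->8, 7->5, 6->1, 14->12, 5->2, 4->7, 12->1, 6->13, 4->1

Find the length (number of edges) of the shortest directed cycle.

For each vertex v, BFS finds the shortest path from v back to v.
The shortest such closed walk is 3 → 10 → 8 → 13 → 3, length 4.

4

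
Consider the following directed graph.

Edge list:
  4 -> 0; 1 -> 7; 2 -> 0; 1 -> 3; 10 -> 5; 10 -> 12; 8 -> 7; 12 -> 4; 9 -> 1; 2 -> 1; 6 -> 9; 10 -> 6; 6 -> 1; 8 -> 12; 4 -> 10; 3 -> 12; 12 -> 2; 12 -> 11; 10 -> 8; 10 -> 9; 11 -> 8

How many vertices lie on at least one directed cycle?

A vertex is on a directed cycle iff it belongs to a strongly connected component of size ≥ 2 (or has a self-loop).
The vertices on cycles are {1, 2, 3, 4, 6, 8, 9, 10, 11, 12} — 10 in total.

10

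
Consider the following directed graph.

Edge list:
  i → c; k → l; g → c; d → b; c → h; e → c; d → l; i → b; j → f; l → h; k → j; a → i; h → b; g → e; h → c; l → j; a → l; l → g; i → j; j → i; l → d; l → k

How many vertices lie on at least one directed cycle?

A vertex is on a directed cycle iff it belongs to a strongly connected component of size ≥ 2 (or has a self-loop).
The vertices on cycles are {c, d, h, i, j, k, l} — 7 in total.

7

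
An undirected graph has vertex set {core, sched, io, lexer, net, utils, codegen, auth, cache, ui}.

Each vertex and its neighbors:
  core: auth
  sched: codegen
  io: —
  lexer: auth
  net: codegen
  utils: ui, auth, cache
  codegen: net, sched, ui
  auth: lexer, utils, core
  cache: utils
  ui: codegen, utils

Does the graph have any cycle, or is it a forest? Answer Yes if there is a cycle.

No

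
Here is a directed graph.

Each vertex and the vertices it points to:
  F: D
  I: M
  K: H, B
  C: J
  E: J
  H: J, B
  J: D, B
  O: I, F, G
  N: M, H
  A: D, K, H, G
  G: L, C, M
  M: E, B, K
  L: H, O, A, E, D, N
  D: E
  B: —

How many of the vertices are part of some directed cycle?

7

A vertex is on a directed cycle iff it belongs to a strongly connected component of size ≥ 2 (or has a self-loop).
The vertices on cycles are {A, D, E, G, J, L, O} — 7 in total.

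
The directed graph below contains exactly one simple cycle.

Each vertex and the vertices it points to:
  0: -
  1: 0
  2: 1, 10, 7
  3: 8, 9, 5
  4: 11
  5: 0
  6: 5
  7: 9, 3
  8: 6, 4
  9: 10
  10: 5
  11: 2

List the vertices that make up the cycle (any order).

2, 3, 4, 7, 8, 11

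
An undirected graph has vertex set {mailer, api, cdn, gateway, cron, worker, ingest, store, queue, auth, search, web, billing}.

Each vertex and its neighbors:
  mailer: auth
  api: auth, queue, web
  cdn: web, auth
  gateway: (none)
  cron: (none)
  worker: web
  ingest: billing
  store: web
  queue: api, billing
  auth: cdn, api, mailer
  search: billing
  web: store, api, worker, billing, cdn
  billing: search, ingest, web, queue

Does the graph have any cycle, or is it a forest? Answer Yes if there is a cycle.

DFS, tracking each vertex's parent; an edge to a visited non-parent vertex closes a cycle.
Start from auth:
visit auth (parent –)
  visit cdn (parent auth)
    visit web (parent cdn)
      visit store (parent web)
        store–web: parent, skip
      visit api (parent web)
        api–auth: auth visited and ≠ parent → cycle
Cycle: auth – cdn – web – api – auth.

Yes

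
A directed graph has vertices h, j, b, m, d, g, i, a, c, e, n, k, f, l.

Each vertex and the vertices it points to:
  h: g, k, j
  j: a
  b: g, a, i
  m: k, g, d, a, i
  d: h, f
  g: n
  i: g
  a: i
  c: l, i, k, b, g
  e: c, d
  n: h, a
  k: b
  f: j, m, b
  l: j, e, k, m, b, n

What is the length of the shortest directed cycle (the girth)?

For each vertex v, BFS finds the shortest path from v back to v.
The shortest such closed walk is l → e → c → l, length 3.

3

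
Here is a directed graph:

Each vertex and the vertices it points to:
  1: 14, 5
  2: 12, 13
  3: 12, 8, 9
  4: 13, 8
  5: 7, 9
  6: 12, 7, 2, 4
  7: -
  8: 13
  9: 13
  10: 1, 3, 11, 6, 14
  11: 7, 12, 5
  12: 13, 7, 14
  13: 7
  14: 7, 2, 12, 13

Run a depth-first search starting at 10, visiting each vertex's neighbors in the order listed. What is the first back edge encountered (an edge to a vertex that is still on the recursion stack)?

DFS from 10 (visiting each vertex's neighbors in the order listed); mark gray on enter, black on exit:
10 gray
  1 gray
    14 gray
      7 gray
      7 black
      2 gray
        12 gray
          13 gray
            13→7: 7 black — skip
          13 black
          12→7: 7 black — skip
          12→14: 14 is gray → back edge
First back edge: 12 → 14.

12->14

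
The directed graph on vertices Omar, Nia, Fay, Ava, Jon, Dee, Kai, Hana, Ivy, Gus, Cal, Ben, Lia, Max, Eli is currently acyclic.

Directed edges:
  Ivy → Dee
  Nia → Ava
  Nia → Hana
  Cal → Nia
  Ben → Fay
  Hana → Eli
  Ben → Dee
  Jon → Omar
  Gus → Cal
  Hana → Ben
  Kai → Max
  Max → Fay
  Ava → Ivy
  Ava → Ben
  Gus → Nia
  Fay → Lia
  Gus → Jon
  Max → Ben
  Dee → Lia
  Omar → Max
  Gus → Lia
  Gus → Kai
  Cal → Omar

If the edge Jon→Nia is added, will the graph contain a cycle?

No

Adding Jon→Nia creates a cycle iff Nia can already reach Jon.
Explore from Nia: no path reaches Jon. The graph stays acyclic.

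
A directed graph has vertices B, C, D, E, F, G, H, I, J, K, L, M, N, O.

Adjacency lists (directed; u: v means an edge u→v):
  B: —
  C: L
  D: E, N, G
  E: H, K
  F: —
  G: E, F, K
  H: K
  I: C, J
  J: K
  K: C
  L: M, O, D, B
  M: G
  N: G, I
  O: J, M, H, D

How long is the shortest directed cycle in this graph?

5

For each vertex v, BFS finds the shortest path from v back to v.
The shortest such closed walk is L → D → E → K → C → L, length 5.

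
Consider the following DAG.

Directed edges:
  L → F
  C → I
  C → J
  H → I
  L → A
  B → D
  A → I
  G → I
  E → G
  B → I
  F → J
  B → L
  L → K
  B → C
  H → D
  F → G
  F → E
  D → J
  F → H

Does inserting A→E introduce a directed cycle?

No

Adding A→E creates a cycle iff E can already reach A.
Explore from E: no path reaches A. The graph stays acyclic.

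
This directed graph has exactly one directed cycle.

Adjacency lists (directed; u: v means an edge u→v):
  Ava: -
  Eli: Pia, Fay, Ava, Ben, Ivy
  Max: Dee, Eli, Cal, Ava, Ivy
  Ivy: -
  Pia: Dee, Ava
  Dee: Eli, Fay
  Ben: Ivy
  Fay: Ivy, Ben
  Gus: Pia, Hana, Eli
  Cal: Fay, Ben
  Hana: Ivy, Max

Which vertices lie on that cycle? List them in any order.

Dee, Eli, Pia

DFS with gray/black marking from Pia:
Pia gray
  Dee gray
    Eli gray
      Eli→Pia: Pia is gray → back edge
Back edge closes the cycle Pia → Dee → Eli → Pia; its vertices are {Dee, Eli, Pia}.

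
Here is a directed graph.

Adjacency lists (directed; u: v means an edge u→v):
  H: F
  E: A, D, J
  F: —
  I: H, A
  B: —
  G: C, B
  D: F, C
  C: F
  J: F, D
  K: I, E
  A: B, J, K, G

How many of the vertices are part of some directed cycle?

A vertex is on a directed cycle iff it belongs to a strongly connected component of size ≥ 2 (or has a self-loop).
The vertices on cycles are {A, E, I, K} — 4 in total.

4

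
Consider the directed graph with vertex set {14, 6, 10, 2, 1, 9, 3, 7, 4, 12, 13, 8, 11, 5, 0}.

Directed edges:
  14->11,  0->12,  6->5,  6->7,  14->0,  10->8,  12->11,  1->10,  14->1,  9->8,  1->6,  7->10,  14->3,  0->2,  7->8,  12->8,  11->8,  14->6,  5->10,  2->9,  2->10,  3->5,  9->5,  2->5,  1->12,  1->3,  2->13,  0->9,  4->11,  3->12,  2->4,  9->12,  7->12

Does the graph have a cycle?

DFS with white/gray/black marking, starting from 11:
11 gray
  8 gray
  8 black
11 black
14 gray
  3 gray
    5 gray
      10 gray
        10→8: 8 black — skip
      10 black
    5 black
    12 gray
      12→8: 8 black — skip
      12→11: 11 black — skip
    12 black
  3 black
  6 gray
    7 gray
      7→8: 8 black — skip
      7→10: 10 black — skip
      7→12: 12 black — skip
    7 black
    6→5: 5 black — skip
  6 black
  14→11: 11 black — skip
  0 gray
    2 gray
      2→10: 10 black — skip
      13 gray
      13 black
      9 gray
        9→12: 12 black — skip
        9→8: 8 black — skip
        9→5: 5 black — skip
      9 black
      2→5: 5 black — skip
      4 gray
        4→11: 11 black — skip
      4 black
    2 black
    0→9: 9 black — skip
    0→12: 12 black — skip
  0 black
  1 gray
    1→10: 10 black — skip
    1→3: 3 black — skip
    1→12: 12 black — skip
    1→6: 6 black — skip
  1 black
14 black
Every edge goes to a white or black vertex — no back edge, so the graph is acyclic.

No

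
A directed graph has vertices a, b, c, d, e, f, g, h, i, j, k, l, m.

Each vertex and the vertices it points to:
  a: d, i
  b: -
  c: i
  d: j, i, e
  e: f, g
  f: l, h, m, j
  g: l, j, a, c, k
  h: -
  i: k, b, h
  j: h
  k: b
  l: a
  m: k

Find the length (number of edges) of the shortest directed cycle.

4

For each vertex v, BFS finds the shortest path from v back to v.
The shortest such closed walk is e → g → a → d → e, length 4.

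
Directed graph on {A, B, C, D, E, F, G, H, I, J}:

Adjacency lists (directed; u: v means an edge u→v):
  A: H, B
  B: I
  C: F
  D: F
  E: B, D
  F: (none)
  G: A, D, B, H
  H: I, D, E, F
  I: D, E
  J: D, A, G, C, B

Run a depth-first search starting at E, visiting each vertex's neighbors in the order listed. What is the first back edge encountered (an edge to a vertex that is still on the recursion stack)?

I→E

DFS from E (visiting each vertex's neighbors in the order listed); mark gray on enter, black on exit:
E gray
  B gray
    I gray
      D gray
        F gray
        F black
      D black
      I→E: E is gray → back edge
First back edge: I → E.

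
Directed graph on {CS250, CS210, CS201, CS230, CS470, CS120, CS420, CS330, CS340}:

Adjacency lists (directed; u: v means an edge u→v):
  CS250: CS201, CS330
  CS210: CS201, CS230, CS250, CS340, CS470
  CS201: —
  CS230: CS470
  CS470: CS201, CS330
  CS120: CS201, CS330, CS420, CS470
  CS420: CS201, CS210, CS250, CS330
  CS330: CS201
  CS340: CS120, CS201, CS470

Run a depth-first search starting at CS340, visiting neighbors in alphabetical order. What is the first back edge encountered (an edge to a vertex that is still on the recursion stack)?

CS210->CS340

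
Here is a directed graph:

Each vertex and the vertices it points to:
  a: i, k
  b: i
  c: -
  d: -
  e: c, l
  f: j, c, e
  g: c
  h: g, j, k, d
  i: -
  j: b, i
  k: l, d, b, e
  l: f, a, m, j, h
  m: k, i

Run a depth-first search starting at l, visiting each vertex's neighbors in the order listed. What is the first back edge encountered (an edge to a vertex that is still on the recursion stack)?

e→l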